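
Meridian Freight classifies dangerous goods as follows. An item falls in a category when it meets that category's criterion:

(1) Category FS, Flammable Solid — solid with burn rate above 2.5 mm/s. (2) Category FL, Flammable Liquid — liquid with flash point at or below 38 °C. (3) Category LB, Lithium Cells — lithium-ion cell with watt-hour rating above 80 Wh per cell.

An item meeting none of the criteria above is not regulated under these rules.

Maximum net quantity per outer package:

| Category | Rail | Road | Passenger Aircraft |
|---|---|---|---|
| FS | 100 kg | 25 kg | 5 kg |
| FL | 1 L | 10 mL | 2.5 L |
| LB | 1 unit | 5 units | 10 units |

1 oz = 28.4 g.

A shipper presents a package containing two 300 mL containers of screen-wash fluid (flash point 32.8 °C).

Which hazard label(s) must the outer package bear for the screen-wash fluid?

Screen-wash fluid: flash point 32.8 °C ≤ 38 °C → Category FL (Flammable Liquid).
Only the Category FL label is required.

Category FL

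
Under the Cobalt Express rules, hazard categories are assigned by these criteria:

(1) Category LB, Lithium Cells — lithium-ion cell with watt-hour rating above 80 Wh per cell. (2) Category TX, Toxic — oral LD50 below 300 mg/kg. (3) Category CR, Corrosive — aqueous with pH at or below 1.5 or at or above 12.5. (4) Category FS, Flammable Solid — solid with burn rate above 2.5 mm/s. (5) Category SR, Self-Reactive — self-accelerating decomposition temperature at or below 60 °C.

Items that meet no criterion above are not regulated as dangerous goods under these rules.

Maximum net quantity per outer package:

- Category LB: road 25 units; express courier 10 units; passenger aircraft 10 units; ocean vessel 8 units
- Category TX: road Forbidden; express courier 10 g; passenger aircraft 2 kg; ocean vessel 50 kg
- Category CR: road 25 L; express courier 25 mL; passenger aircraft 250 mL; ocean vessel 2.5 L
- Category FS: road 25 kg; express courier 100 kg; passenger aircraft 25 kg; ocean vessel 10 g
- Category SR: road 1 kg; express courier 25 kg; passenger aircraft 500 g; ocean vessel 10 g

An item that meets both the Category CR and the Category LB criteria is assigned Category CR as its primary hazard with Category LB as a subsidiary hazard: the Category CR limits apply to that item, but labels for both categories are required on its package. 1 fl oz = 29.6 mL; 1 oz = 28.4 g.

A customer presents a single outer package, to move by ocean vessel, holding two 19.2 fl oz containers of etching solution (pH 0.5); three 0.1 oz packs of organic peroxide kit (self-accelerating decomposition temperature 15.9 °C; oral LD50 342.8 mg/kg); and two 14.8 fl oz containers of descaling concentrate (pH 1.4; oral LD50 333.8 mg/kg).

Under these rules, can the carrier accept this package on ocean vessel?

Etching solution: pH 0.5 ≤ 1.5 → Category CR (Corrosive).
With self-accelerating decomposition temperature 15.9 °C (≤ 60 °C), the organic peroxide kit falls in Category SR.
pH 1.4 meets the Category CR criterion (Corrosive), so the descaling concentrate is Category CR.
Total Category CR: (two 19.2 fl oz containers = 1136.64 mL) + (two 14.8 fl oz containers = 876.16 mL) = 2012.8 mL.
That is within the Category CR ocean vessel limit of 2.5 L.
Category SR quantity: three 0.1 oz packs = 8.52 g.
That is within the Category SR ocean vessel limit of 10 g.
Every hazard category is within its ocean vessel limit and no segregation rule is violated.

Yes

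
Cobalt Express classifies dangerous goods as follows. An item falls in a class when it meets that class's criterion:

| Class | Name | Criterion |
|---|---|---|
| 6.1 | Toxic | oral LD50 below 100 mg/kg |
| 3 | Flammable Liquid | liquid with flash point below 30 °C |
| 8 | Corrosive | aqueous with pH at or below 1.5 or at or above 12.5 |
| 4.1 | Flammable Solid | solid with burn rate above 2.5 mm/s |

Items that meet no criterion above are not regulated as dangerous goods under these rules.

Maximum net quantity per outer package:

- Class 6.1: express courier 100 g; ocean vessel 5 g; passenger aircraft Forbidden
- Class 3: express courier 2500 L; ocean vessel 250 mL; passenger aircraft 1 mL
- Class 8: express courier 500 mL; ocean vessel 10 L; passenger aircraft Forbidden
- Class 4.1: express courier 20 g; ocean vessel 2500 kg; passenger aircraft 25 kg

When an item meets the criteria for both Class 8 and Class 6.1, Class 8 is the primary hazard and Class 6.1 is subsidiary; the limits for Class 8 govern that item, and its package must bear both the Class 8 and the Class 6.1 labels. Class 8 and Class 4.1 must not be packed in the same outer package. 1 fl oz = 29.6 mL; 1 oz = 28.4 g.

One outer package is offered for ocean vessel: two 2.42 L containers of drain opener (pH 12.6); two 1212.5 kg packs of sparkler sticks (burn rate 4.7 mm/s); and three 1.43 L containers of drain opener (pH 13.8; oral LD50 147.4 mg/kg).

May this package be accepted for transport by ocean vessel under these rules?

pH 12.6 meets the Class 8 criterion (Corrosive), so the drain opener is Class 8.
Sparkler sticks: burn rate 4.7 mm/s > 2.5 mm/s → Class 4.1 (Flammable Solid).
Drain opener: pH 13.8 ≥ 12.5 → Class 8 (Corrosive).
Total Class 8: (two 2.42 L containers = 4.84 L) + (three 1.43 L containers = 4.29 L) = 9.13 L.
9.13 L ≤ 10 L (ocean vessel limit, Class 8) — within limit.
Class 4.1 quantity: two 1212.5 kg packs = 2425 kg.
That is within the Class 4.1 ocean vessel limit of 2500 kg.
Class 8 and Class 4.1 may not share an outer package.

No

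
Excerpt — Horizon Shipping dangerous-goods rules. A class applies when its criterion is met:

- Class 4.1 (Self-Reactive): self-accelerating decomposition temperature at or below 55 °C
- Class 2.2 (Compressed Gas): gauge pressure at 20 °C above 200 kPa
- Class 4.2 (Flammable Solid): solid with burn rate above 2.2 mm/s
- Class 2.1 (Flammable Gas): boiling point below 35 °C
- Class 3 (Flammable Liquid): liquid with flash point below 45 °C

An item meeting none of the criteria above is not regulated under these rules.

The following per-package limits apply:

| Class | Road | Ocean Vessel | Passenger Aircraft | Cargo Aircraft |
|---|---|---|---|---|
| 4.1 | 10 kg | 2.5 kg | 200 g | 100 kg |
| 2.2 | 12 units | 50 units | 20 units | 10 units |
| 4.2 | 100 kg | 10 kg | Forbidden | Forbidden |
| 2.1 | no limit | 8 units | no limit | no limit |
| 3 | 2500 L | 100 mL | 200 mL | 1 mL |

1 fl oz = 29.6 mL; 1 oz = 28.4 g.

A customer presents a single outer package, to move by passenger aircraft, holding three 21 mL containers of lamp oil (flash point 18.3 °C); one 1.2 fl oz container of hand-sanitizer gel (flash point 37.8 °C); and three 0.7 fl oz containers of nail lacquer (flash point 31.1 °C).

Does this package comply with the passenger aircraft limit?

Lamp oil: flash point 18.3 °C < 45 °C → Class 3 (Flammable Liquid).
The hand-sanitizer gel has flash point 37.8 °C, which is < 45 °C, so it is Class 3 (Flammable Liquid).
The nail lacquer has flash point 31.1 °C, which is < 45 °C, so it is Class 3 (Flammable Liquid).
Class 3 net quantity: (three 21 mL containers = 63 mL) + (one 1.2 fl oz container = 35.52 mL) + (three 0.7 fl oz containers = 62.16 mL) = 160.68 mL.
160.68 mL ≤ 200 mL (passenger aircraft limit, Class 3) — within limit.

Yes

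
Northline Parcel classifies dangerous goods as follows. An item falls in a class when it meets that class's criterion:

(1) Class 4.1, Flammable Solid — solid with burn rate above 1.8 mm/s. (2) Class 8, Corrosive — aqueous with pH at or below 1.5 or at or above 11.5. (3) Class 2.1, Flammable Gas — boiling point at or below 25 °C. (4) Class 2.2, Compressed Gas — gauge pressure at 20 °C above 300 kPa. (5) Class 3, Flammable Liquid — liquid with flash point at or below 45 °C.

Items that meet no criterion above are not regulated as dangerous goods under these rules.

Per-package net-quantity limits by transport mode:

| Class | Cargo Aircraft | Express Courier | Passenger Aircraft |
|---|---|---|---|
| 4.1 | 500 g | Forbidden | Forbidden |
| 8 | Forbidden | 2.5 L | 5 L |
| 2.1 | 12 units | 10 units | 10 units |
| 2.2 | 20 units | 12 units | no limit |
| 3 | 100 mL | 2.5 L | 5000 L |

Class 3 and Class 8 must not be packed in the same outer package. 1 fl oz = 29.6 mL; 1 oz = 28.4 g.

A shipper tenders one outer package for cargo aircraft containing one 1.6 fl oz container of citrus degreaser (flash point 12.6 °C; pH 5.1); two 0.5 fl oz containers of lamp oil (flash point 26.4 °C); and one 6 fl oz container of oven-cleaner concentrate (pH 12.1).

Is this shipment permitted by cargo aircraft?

No

Flash point 12.6 °C meets the Class 3 criterion (Flammable Liquid), so the citrus degreaser is Class 3.
The lamp oil has flash point 26.4 °C, which is ≤ 45 °C, so it is Class 3 (Flammable Liquid).
The oven-cleaner concentrate has pH 12.1, which is ≥ 11.5, so it is Class 8 (Corrosive).
Total Class 3: (one 1.6 fl oz container = 47.36 mL) + (two 0.5 fl oz containers = 29.6 mL) = 76.96 mL.
That is within the Class 3 cargo aircraft limit of 100 mL.
Class 8 quantity: one 6 fl oz container = 177.6 mL.
Class 8 is Forbidden by cargo aircraft.
Class 3 and Class 8 may not share an outer package.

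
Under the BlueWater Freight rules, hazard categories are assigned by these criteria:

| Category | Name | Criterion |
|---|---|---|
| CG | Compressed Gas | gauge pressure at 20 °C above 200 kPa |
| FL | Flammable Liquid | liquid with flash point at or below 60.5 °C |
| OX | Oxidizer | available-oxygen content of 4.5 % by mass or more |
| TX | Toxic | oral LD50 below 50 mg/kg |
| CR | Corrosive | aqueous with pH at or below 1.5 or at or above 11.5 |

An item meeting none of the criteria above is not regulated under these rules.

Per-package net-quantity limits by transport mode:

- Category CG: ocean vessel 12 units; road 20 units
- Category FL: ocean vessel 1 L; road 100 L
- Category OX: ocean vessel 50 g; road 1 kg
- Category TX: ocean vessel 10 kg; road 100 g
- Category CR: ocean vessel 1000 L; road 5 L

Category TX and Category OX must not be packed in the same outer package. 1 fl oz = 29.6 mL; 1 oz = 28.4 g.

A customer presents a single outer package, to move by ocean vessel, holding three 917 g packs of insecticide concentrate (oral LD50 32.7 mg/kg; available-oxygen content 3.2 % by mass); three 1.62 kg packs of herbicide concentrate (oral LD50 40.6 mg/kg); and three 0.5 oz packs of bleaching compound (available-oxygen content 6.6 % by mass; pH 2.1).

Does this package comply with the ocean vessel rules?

Oral LD50 32.7 mg/kg meets the Category TX criterion (Toxic), so the insecticide concentrate is Category TX.
The herbicide concentrate has oral LD50 40.6 mg/kg, which is < 50 mg/kg, so it is Category TX (Toxic).
The bleaching compound has available-oxygen content 6.6 % by mass, which is ≥ 4.5 % by mass, so it is Category OX (Oxidizer).
Total Category TX: (three 917 g packs = 2.751 kg) + (three 1.62 kg packs = 4.86 kg) = 7.611 kg.
That is within the Category TX ocean vessel limit of 10 kg.
Category OX quantity: three 0.5 oz packs = 42.6 g.
42.6 g ≤ 50 g (ocean vessel limit, Category OX) — within limit.
Category TX and Category OX may not share an outer package.

No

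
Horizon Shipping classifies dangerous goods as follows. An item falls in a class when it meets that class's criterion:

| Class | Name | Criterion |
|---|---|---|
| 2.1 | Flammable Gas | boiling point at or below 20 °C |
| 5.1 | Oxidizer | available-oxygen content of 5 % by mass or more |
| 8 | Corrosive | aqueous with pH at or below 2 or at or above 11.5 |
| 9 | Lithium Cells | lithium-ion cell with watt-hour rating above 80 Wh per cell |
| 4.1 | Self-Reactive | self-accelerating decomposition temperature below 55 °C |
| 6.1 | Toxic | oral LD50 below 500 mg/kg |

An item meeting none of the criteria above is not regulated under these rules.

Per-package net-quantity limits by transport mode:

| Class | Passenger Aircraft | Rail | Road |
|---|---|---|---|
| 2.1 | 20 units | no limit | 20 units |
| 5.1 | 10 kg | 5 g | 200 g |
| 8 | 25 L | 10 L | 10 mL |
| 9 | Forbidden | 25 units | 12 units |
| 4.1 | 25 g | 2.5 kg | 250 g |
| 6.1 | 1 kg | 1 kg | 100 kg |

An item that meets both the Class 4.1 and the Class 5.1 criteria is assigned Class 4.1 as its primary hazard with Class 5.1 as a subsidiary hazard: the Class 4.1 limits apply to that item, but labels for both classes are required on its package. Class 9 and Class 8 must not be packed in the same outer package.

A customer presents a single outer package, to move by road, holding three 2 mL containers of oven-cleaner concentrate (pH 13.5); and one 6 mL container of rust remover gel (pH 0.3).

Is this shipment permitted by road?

No

Oven-cleaner concentrate: pH 13.5 ≥ 11.5 → Class 8 (Corrosive).
Rust remover gel: pH 0.3 ≤ 2 → Class 8 (Corrosive).
Total Class 8: (three 2 mL containers = 6 mL) + 6 mL = 12 mL.
12 mL > 10 mL (road limit, Class 8) — over the limit.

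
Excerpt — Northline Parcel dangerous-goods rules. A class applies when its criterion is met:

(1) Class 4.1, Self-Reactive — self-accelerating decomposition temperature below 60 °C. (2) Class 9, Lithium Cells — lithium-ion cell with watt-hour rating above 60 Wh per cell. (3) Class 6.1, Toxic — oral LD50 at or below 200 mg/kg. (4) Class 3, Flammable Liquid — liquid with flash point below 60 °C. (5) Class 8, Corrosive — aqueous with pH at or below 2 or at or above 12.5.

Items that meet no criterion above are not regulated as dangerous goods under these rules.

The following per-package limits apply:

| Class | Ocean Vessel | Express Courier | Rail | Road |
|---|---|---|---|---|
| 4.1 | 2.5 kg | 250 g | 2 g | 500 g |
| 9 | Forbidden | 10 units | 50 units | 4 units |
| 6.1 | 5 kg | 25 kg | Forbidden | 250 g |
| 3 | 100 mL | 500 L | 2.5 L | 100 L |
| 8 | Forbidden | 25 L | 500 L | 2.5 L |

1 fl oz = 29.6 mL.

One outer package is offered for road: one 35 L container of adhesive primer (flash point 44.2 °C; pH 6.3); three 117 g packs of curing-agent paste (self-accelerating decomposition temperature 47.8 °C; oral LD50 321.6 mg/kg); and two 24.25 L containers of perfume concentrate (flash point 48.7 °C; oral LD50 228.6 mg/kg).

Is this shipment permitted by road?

Flash point 44.2 °C meets the Class 3 criterion (Flammable Liquid), so the adhesive primer is Class 3.
Curing-agent paste: self-accelerating decomposition temperature 47.8 °C < 60 °C → Class 4.1 (Self-Reactive).
Flash point 48.7 °C meets the Class 3 criterion (Flammable Liquid), so the perfume concentrate is Class 3.
Total Class 3: 35 L + (two 24.25 L containers = 48.5 L) = 83.5 L.
83.5 L is within the road limit of 100 L for Class 3.
Class 4.1 quantity: three 117 g packs = 351 g.
351 g ≤ 500 g (road limit, Class 4.1) — within limit.
Every hazard class is within its road limit and no segregation rule is violated.

Yes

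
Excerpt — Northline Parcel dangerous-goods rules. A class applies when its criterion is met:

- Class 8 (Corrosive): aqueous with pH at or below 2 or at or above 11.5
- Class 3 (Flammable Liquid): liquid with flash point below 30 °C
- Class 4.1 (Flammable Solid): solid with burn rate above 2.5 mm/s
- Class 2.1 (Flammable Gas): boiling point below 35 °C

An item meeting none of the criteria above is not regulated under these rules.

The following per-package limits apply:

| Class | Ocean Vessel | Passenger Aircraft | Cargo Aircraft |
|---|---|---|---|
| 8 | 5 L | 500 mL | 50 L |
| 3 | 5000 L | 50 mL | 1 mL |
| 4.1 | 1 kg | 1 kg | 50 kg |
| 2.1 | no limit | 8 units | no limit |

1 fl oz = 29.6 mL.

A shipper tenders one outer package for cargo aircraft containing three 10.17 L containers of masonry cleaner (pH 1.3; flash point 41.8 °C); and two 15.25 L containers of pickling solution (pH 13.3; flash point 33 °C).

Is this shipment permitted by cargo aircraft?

No

Masonry cleaner: pH 1.3 ≤ 2 → Class 8 (Corrosive).
With pH 13.3 (≥ 11.5), the pickling solution falls in Class 8.
Class 8 net quantity: (three 10.17 L containers = 30.51 L) + (two 15.25 L containers = 30.5 L) = 61.01 L.
61.01 L > 50 L (cargo aircraft limit, Class 8) — over the limit.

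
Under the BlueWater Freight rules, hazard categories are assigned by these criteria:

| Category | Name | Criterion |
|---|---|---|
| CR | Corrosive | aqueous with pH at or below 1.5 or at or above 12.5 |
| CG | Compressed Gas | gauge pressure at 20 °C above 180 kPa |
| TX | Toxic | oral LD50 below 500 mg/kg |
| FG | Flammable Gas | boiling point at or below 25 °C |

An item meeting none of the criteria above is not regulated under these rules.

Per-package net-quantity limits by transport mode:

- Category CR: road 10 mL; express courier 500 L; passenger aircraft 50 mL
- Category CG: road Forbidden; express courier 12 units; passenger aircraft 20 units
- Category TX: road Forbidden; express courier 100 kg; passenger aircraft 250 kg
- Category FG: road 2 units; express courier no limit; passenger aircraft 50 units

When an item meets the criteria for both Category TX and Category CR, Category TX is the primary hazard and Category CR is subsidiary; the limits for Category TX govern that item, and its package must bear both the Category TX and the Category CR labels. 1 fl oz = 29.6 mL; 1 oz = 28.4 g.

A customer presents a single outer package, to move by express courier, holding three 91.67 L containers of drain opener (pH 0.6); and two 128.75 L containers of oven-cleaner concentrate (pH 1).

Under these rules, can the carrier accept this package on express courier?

No

Drain opener: pH 0.6 ≤ 1.5 → Category CR (Corrosive).
The oven-cleaner concentrate has pH 1, which is ≤ 1.5, so it is Category CR (Corrosive).
Category CR net quantity: (three 91.67 L containers = 275.01 L) + (two 128.75 L containers = 257.5 L) = 532.51 L.
That exceeds the Category CR express courier limit of 500 L.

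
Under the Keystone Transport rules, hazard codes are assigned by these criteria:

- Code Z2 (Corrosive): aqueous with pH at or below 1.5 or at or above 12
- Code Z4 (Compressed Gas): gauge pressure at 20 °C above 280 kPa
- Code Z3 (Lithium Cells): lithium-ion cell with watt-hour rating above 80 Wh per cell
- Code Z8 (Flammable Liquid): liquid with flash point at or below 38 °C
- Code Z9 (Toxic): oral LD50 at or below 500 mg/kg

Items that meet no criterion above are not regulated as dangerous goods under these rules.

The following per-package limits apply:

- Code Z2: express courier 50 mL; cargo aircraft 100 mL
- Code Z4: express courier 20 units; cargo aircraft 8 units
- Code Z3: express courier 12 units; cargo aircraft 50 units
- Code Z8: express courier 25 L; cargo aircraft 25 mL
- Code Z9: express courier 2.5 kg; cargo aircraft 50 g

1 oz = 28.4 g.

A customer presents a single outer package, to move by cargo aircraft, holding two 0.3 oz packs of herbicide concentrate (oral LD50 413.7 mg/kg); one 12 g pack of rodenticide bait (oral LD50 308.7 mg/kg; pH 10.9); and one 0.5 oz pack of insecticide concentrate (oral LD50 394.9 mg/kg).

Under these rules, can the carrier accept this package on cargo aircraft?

Oral LD50 413.7 mg/kg meets the Code Z9 criterion (Toxic), so the herbicide concentrate is Code Z9.
Rodenticide bait: oral LD50 308.7 mg/kg ≤ 500 mg/kg → Code Z9 (Toxic).
With oral LD50 394.9 mg/kg (≤ 500 mg/kg), the insecticide concentrate falls in Code Z9.
Code Z9 net quantity: (two 0.3 oz packs = 17.04 g) + 12 g + (one 0.5 oz pack = 14.2 g) = 43.24 g.
43.24 g is within the cargo aircraft limit of 50 g for Code Z9.

Yes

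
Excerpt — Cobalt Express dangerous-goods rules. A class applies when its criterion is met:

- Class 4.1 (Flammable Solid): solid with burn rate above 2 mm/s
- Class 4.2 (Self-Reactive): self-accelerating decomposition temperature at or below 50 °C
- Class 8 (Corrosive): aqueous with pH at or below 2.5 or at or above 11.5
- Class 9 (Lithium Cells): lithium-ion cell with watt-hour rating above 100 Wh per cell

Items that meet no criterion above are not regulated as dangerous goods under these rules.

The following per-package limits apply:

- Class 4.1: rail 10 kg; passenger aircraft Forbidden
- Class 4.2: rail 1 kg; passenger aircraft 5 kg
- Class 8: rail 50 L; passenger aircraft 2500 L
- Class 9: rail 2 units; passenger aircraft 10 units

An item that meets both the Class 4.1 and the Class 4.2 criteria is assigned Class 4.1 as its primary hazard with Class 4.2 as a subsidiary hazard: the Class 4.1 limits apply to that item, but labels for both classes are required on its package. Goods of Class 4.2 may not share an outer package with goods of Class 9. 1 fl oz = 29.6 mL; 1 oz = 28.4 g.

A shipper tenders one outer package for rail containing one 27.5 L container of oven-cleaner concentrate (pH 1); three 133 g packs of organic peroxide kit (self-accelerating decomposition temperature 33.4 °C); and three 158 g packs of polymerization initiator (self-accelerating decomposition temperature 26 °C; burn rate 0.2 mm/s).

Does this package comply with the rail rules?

The oven-cleaner concentrate has pH 1, which is ≤ 2.5, so it is Class 8 (Corrosive).
Self-accelerating decomposition temperature 33.4 °C meets the Class 4.2 criterion (Self-Reactive), so the organic peroxide kit is Class 4.2.
Self-accelerating decomposition temperature 26 °C meets the Class 4.2 criterion (Self-Reactive), so the polymerization initiator is Class 4.2.
Total Class 4.2: (three 133 g packs = 399 g) + (three 158 g packs = 474 g) = 873 g.
873 g is within the rail limit of 1 kg for Class 4.2.
Class 8 quantity: 27.5 L.
27.5 L ≤ 50 L (rail limit, Class 8) — within limit.
The segregation rule (Class 4.2 with Class 9) does not apply to Class 4.2 with Class 8.
Every hazard class is within its rail limit and no segregation rule is violated.

Yes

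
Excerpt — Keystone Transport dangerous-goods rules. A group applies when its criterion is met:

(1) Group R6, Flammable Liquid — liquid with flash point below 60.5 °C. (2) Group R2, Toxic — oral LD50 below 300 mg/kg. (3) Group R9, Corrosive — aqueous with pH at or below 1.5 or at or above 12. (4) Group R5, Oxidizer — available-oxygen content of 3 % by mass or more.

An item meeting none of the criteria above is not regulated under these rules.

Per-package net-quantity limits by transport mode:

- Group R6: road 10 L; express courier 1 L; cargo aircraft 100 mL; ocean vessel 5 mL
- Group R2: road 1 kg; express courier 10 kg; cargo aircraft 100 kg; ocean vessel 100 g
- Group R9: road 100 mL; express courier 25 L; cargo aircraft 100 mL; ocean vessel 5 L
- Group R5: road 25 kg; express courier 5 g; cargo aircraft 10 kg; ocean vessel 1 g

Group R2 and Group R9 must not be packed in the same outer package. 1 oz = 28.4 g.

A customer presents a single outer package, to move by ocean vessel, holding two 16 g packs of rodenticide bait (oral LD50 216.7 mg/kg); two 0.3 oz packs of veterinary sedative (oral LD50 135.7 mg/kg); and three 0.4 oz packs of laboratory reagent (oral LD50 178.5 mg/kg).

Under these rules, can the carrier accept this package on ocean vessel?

Yes

Rodenticide bait: oral LD50 216.7 mg/kg < 300 mg/kg → Group R2 (Toxic).
With oral LD50 135.7 mg/kg (< 300 mg/kg), the veterinary sedative falls in Group R2.
With oral LD50 178.5 mg/kg (< 300 mg/kg), the laboratory reagent falls in Group R2.
Group R2 net quantity: (two 16 g packs = 32 g) + (two 0.3 oz packs = 17.04 g) + (three 0.4 oz packs = 34.08 g) = 83.12 g.
83.12 g is within the ocean vessel limit of 100 g for Group R2.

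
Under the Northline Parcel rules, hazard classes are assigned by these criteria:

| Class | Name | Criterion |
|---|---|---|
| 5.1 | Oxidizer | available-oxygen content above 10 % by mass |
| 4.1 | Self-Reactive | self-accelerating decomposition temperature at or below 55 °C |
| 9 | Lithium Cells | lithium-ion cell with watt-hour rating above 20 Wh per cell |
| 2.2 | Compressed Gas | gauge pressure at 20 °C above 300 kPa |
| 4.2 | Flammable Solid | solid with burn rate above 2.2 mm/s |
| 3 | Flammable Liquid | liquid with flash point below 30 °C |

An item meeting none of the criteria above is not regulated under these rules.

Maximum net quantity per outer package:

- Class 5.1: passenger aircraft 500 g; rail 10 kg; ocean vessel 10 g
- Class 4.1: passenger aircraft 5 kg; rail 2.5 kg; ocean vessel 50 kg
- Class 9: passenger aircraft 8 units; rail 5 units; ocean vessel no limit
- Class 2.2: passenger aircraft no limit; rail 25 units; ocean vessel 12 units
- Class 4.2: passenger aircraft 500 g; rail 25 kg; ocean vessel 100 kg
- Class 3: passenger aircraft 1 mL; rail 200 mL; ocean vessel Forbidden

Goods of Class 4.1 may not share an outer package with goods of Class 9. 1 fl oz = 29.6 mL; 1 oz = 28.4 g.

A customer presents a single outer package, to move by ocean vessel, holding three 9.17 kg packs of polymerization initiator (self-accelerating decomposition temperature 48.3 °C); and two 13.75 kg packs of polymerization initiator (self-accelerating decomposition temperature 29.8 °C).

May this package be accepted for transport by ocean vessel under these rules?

No

Self-accelerating decomposition temperature 48.3 °C meets the Class 4.1 criterion (Self-Reactive), so the polymerization initiator is Class 4.1.
The polymerization initiator has self-accelerating decomposition temperature 29.8 °C, which is ≤ 55 °C, so it is Class 4.1 (Self-Reactive).
Class 4.1 net quantity: (three 9.17 kg packs = 27.51 kg) + (two 13.75 kg packs = 27.5 kg) = 55.01 kg.
55.01 kg > 50 kg (ocean vessel limit, Class 4.1) — over the limit.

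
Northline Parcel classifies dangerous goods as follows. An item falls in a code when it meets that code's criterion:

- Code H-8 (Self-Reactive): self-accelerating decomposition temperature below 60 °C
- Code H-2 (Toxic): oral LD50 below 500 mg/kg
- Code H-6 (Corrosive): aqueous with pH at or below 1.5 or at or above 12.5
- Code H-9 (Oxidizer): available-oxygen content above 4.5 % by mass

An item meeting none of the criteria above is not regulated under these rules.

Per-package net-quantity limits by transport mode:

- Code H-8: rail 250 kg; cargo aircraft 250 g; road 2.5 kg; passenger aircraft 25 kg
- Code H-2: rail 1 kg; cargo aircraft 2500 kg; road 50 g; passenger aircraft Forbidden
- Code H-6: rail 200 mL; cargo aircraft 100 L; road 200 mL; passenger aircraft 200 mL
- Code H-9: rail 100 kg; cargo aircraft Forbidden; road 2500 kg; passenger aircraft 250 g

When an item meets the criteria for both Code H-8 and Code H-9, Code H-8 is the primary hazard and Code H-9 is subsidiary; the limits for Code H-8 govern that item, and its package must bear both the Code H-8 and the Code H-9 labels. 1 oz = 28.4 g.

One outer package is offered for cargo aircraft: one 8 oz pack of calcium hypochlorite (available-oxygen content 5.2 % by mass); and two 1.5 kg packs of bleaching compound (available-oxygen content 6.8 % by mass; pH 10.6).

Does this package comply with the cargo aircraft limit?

No

With available-oxygen content 5.2 % by mass (> 4.5 % by mass), the calcium hypochlorite falls in Code H-9.
The bleaching compound has available-oxygen content 6.8 % by mass, which is > 4.5 % by mass, so it is Code H-9 (Oxidizer).
Code H-9 net quantity: (one 8 oz pack = 227.2 g) + (two 1.5 kg packs = 3 kg) = 3227.2 g.
Code H-9 is Forbidden by cargo aircraft.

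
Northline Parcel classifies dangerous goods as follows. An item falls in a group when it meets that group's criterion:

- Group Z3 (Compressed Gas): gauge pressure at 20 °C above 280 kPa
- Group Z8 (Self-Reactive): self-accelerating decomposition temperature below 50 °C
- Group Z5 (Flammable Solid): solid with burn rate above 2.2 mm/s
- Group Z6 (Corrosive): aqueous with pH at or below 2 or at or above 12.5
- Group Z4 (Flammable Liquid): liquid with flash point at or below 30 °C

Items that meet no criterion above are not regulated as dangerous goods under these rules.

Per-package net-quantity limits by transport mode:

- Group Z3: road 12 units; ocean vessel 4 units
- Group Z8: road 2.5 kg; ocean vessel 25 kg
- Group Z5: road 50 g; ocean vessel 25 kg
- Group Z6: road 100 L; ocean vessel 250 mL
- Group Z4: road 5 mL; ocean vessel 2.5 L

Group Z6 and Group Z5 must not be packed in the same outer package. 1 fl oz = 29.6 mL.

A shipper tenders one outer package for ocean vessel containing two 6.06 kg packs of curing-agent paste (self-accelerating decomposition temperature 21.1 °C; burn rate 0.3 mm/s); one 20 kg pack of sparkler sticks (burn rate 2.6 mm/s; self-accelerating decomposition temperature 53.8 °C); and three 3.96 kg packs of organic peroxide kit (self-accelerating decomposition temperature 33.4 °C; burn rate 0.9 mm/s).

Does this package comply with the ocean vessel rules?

Self-accelerating decomposition temperature 21.1 °C meets the Group Z8 criterion (Self-Reactive), so the curing-agent paste is Group Z8.
With burn rate 2.6 mm/s (> 2.2 mm/s), the sparkler sticks fall in Group Z5.
Self-accelerating decomposition temperature 33.4 °C meets the Group Z8 criterion (Self-Reactive), so the organic peroxide kit is Group Z8.
Total Group Z8: (two 6.06 kg packs = 12.12 kg) + (three 3.96 kg packs = 11.88 kg) = 24 kg.
24 kg ≤ 25 kg (ocean vessel limit, Group Z8) — within limit.
Group Z5 quantity: 20 kg.
20 kg is within the ocean vessel limit of 25 kg for Group Z5.
The segregation rule (Group Z6 with Group Z5) does not apply to Group Z8 with Group Z5.
Every hazard group is within its ocean vessel limit and no segregation rule is violated.

Yes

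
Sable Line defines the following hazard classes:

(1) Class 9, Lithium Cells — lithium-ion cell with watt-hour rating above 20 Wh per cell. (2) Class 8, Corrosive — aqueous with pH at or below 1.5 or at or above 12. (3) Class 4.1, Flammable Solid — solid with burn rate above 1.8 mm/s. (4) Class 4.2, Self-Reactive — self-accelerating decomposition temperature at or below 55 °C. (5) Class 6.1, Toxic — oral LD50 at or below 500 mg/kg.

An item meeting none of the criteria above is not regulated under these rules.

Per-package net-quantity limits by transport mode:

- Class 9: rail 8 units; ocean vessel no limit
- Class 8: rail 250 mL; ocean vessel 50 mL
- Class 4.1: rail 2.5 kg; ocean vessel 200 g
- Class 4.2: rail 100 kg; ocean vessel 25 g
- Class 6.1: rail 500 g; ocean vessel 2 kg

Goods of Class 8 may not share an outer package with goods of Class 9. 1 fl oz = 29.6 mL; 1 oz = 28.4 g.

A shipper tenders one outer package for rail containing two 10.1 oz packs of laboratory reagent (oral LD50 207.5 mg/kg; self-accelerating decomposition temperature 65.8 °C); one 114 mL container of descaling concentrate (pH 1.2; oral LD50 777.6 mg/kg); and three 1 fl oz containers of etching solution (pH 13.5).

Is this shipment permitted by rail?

No

Laboratory reagent: oral LD50 207.5 mg/kg ≤ 500 mg/kg → Class 6.1 (Toxic).
With pH 1.2 (≤ 1.5), the descaling concentrate falls in Class 8.
With pH 13.5 (≥ 12), the etching solution falls in Class 8.
Total Class 8: 114 mL + (three 1 fl oz containers = 88.8 mL) = 202.8 mL.
202.8 mL is within the rail limit of 250 mL for Class 8.
Class 6.1 quantity: two 10.1 oz packs = 573.68 g.
573.68 g > 500 g (rail limit, Class 6.1) — over the limit.
The segregation rule (Class 8 with Class 9) does not apply to Class 8 with Class 6.1.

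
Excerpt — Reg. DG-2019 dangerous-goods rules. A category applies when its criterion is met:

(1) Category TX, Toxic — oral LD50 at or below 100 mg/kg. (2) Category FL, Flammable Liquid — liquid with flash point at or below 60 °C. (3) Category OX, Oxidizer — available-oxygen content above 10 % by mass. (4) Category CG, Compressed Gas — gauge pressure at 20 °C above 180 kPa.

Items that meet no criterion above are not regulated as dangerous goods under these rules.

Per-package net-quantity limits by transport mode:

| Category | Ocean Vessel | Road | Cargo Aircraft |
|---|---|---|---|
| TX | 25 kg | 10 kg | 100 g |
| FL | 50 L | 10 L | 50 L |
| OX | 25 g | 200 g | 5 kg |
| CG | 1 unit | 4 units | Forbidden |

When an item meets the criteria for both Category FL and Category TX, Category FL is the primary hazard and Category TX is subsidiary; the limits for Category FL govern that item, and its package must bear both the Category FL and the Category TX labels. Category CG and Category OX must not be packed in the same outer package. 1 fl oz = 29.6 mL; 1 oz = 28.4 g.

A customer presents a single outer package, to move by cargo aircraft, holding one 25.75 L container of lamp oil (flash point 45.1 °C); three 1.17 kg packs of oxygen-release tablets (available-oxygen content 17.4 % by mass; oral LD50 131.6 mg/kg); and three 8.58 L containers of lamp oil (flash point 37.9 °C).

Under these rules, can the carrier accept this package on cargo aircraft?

Flash point 45.1 °C meets the Category FL criterion (Flammable Liquid), so the lamp oil is Category FL.
The oxygen-release tablets have available-oxygen content 17.4 % by mass, which is > 10 % by mass, so they are Category OX (Oxidizer).
With flash point 37.9 °C (≤ 60 °C), the lamp oil falls in Category FL.
Category FL net quantity: 25.75 L + (three 8.58 L containers = 25.74 L) = 51.49 L.
51.49 L > 50 L (cargo aircraft limit, Category FL) — over the limit.
Category OX quantity: three 1.17 kg packs = 3.51 kg.
3.51 kg ≤ 5 kg (cargo aircraft limit, Category OX) — within limit.
The segregation rule (Category CG with Category OX) does not apply to Category FL with Category OX.

No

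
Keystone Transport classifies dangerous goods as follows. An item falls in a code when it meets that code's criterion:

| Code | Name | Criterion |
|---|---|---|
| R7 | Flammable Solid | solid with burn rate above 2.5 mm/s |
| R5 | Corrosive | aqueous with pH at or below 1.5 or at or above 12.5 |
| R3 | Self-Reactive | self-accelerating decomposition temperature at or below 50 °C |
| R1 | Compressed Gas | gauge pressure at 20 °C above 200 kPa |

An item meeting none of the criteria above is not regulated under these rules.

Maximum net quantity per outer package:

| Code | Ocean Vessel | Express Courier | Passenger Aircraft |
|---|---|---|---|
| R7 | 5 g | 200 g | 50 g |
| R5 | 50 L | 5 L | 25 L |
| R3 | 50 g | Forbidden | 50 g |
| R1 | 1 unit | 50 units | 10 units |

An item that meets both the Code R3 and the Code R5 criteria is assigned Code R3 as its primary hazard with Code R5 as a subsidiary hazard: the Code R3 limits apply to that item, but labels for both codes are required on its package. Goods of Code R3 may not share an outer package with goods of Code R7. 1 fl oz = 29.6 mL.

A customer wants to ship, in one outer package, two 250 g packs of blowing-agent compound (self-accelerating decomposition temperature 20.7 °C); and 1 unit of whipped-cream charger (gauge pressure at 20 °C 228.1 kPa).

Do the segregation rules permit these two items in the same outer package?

With self-accelerating decomposition temperature 20.7 °C (≤ 50 °C), the blowing-agent compound falls in Code R3.
Whipped-cream charger: gauge pressure at 20 °C 228.1 kPa > 200 kPa → Code R1 (Compressed Gas).
No segregation rule bars Code R3 with Code R1.

Yes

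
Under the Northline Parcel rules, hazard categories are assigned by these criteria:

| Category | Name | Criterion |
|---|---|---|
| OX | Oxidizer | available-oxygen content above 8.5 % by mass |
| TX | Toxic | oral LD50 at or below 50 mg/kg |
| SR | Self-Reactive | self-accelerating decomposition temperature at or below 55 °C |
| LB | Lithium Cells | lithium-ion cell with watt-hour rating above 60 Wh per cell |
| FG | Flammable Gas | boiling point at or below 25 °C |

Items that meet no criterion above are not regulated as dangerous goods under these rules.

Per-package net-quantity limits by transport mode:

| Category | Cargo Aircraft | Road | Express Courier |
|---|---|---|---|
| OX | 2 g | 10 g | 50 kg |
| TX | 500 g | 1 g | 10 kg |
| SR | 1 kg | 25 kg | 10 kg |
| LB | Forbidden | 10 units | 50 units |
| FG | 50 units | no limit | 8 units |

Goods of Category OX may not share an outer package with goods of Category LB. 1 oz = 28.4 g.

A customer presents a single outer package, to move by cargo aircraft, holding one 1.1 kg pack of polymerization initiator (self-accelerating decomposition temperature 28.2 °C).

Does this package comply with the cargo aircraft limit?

Polymerization initiator: self-accelerating decomposition temperature 28.2 °C ≤ 55 °C → Category SR (Self-Reactive).
Category SR quantity: 1.1 kg.
1.1 kg > 1 kg (cargo aircraft limit, Category SR) — over the limit.

No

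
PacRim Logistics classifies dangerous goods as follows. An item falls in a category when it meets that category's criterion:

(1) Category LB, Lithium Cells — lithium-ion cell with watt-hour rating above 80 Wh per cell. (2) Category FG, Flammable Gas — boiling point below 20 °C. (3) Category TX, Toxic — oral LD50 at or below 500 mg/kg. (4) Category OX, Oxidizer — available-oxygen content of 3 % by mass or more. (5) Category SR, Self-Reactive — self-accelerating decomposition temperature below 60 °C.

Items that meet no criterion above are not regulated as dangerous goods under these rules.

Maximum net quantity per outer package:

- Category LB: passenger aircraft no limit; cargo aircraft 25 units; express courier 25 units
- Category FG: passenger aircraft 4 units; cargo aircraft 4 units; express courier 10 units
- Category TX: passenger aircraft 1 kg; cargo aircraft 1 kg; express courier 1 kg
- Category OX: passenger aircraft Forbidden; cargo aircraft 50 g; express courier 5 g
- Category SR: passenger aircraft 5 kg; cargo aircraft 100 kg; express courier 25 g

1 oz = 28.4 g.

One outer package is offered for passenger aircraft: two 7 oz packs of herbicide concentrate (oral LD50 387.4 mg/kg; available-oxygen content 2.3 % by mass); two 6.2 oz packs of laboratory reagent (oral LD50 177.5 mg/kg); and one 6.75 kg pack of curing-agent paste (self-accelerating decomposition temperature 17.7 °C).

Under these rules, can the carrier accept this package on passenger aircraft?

No

The herbicide concentrate has oral LD50 387.4 mg/kg, which is ≤ 500 mg/kg, so it is Category TX (Toxic).
With oral LD50 177.5 mg/kg (≤ 500 mg/kg), the laboratory reagent falls in Category TX.
With self-accelerating decomposition temperature 17.7 °C (< 60 °C), the curing-agent paste falls in Category SR.
Total Category TX: (two 7 oz packs = 397.6 g) + (two 6.2 oz packs = 352.16 g) = 749.76 g.
749.76 g ≤ 1 kg (passenger aircraft limit, Category TX) — within limit.
Category SR quantity: 6.75 kg.
6.75 kg > 5 kg (passenger aircraft limit, Category SR) — over the limit.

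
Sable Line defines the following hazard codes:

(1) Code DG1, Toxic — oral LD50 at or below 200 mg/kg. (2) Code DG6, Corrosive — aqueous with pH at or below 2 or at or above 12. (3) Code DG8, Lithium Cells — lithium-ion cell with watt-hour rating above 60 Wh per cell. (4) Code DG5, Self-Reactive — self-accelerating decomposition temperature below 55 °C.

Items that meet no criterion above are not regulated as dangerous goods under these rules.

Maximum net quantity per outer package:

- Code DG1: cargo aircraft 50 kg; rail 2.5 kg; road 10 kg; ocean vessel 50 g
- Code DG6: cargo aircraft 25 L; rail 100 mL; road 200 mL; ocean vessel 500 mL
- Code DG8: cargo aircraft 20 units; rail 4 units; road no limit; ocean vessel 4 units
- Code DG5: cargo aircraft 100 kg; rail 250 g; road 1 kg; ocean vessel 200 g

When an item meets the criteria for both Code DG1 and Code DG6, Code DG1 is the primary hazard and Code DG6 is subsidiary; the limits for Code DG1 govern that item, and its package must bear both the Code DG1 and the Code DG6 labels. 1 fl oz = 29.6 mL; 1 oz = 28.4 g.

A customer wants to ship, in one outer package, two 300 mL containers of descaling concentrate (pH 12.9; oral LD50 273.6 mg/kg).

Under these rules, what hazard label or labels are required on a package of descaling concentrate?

With pH 12.9 (≥ 12), the descaling concentrate falls in Code DG6.
Only the Code DG6 label is required.

Code DG6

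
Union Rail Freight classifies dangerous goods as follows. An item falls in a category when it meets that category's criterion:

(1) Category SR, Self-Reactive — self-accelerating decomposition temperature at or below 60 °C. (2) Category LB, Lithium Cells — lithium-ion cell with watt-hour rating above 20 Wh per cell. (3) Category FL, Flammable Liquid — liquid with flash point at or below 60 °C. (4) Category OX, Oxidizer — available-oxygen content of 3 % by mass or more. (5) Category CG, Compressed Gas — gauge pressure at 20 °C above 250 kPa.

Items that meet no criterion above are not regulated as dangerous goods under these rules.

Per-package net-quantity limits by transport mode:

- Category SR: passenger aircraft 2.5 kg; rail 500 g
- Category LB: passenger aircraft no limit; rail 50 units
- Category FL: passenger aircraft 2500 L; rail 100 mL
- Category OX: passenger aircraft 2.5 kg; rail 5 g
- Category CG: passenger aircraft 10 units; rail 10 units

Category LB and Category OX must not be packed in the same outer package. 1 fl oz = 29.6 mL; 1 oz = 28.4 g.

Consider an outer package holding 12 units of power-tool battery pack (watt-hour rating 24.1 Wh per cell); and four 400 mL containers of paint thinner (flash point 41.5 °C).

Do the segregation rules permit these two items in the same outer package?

The power-tool battery pack has watt-hour rating 24.1 Wh per cell, which is > 20 Wh per cell, so it is Category LB (Lithium Cells).
The paint thinner has flash point 41.5 °C, which is ≤ 60 °C, so it is Category FL (Flammable Liquid).
No segregation rule bars Category LB with Category FL.

Yes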